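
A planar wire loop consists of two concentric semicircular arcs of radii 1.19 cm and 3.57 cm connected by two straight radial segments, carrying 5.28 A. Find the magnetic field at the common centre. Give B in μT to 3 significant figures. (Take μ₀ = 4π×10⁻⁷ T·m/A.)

The radial connectors point toward the centre, so dl × r̂ = 0 and they contribute nothing.
Each semicircle gives μ₀I/(4R): inner arc 1.39×10⁻⁴ T, outer arc 4.65×10⁻⁵ T.
The two arcs carry current in opposite angular senses, so their fields oppose: B = |1.39×10⁻⁴ − 4.65×10⁻⁵| = 9.29×10⁻⁵ T.

B ≈ 92.9 μT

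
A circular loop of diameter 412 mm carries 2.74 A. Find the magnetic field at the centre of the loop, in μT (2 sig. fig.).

At the centre of a circular loop the Biot–Savart law gives B = μ₀I/(2R) (so R = 0.206 m).
B = (4π×10⁻⁷ × 2.74) / (2 × 0.206) = 8.36×10⁻⁶ T.

B ≈ 8.4 μT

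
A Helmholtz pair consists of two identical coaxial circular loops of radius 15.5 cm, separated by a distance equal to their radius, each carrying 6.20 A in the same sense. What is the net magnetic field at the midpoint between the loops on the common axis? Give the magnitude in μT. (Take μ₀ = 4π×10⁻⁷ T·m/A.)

Each loop contributes B = μ₀IR²/[2(R²+z²)^(3/2)] on the axis, with z measured from that loop.
Loop 1 (z = 0.0775 m): B₁ = 1.80×10⁻⁵ T. Loop 2 (z = 0.0775 m): B₂ = 1.80×10⁻⁵ T.
The fields add: B = B₁ + B₂ = 3.60×10⁻⁵ T.

B ≈ 36.0 μT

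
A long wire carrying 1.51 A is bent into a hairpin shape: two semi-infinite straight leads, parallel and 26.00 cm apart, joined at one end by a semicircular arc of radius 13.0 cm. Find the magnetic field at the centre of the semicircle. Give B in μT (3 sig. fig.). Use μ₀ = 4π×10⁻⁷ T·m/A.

The semicircular arc contributes B_arc = μ₀I·π/(4πR) = μ₀I/(4R) = 3.65×10⁻⁶ T.
Each semi-infinite lead is at perpendicular distance R = 0.13 m from the centre, with the perpendicular foot at its near end, so it contributes μ₀I/(4πR); both point the same way, together 2.32×10⁻⁶ T.
Arc and leads all point the same direction: B = 3.65×10⁻⁶ + 2.32×10⁻⁶ = 5.97×10⁻⁶ T.

B ≈ 5.97 μT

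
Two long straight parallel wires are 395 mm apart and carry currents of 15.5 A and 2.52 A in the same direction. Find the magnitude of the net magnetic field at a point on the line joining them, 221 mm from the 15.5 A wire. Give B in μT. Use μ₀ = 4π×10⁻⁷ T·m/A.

B ≈ 11.1 μT

Each long wire gives B = μ₀I/(2πd). Distances are d₁ = 0.221 m and d₂ = 0.174 m.
B₁ = 1.40×10⁻⁵ T, B₂ = 2.90×10⁻⁶ T.
Between parallel currents the two contributions point in opposite directions, so they subtract. B = |B₁ − B₂| = |1.40×10⁻⁵ − 2.90×10⁻⁶| = 1.11×10⁻⁵ T.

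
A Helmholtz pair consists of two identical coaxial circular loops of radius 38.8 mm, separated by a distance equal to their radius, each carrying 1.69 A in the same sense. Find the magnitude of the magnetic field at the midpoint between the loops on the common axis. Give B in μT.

Each loop contributes B = μ₀IR²/[2(R²+z²)^(3/2)] on the axis, with z measured from that loop.
Loop 1 (z = 0.0194 m): B₁ = 1.96×10⁻⁵ T. Loop 2 (z = 0.0194 m): B₂ = 1.96×10⁻⁵ T.
The fields add: B = B₁ + B₂ = 3.92×10⁻⁵ T.

B ≈ 39.2 μT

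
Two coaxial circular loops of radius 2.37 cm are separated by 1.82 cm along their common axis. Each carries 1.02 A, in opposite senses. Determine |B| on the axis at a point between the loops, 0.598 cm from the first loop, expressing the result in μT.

Each loop contributes B = μ₀IR²/[2(R²+z²)^(3/2)] on the axis, with z measured from that loop.
Loop 1 (z = 0.00598 m): B₁ = 2.47×10⁻⁵ T. Loop 2 (z = 0.01222 m): B₂ = 1.90×10⁻⁵ T.
The fields oppose: B = |B₁ − B₂| = 5.66×10⁻⁶ T.

B ≈ 5.66 μT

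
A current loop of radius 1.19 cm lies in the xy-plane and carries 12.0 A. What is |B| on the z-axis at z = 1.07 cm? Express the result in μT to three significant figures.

B ≈ 261 μT

On the axis of a circular loop, B = μ₀IR² / [2(R²+z²)^(3/2)].
R² + z² = (0.0119)² + (0.0107)² = 0.0002561 m², and (R²+z²)^(3/2) = 4.10×10⁻⁶ m³.
B = (4π×10⁻⁷ × 12.0 × 0.0001416) / (2 × 4.10×10⁻⁶) = 2.61×10⁻⁴ T.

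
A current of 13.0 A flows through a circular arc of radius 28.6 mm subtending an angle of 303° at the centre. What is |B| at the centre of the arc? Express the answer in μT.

B ≈ 240 μT

The Biot–Savart field of a circular arc at its centre is B = μ₀Iφ/(4πR), with φ = 5.288 rad.
B = (4π×10⁻⁷ × 13.0 × 5.288) / (4π × 0.0286) = 2.40×10⁻⁴ T.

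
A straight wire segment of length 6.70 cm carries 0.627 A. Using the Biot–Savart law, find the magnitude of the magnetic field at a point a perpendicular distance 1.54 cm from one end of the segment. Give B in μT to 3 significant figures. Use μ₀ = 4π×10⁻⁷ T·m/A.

B ≈ 3.97 μT

For a finite straight segment, B = (μ₀I/4πd)(sinθ₁ + sinθ₂), where θ₁, θ₂ are the angles from the perpendicular to each end.
The perpendicular foot is at one end, so the two end-offsets along the wire are 0 and L = 0.067 m.
sinθ₁ = 0/√(0²+0.0154²) = 0.0000; sinθ₂ = 0.067/√(0.067²+0.0154²) = 0.9746.
B = (4π×10⁻⁷ × 0.627) / (4π × 0.0154) × (0.0000 + 0.9746) = 3.97×10⁻⁶ T.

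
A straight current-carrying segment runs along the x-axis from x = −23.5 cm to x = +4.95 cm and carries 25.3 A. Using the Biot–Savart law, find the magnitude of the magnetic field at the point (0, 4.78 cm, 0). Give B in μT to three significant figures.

For a finite straight segment, B = (μ₀I/4πd)(sinθ₁ + sinθ₂), where θ₁, θ₂ are the angles from the perpendicular to each end.
The perpendicular distance is d = 0.0478 m; the end-offsets along the wire are a = 0.235 m and b = 0.0495 m.
sinθ₁ = 0.235/√(0.235²+0.0478²) = 0.9799; sinθ₂ = 0.0495/√(0.0495²+0.0478²) = 0.7194.
B = (4π×10⁻⁷ × 25.3) / (4π × 0.0478) × (0.9799 + 0.7194) = 8.99×10⁻⁵ T.

B ≈ 89.9 μT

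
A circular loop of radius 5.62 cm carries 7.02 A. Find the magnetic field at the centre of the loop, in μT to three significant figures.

B ≈ 78.5 μT

At the centre of a circular loop the Biot–Savart law gives B = μ₀I/(2R).
B = (4π×10⁻⁷ × 7.02) / (2 × 0.0562) = 7.85×10⁻⁵ T.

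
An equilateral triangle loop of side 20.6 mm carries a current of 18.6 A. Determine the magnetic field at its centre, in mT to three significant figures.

B ≈ 1.63 mT

Each side is a finite straight segment at perpendicular distance d = a/(2 tan(π/3)) = 0.005947 m from the centre, with end-angles ±π/3.
One side contributes B₁ = (μ₀I/4πd)·2 sin(π/3) = 5.42×10⁻⁴ T.
All 3 sides add in the same direction: B = 3 × 5.42×10⁻⁴ = 1.63×10⁻³ T.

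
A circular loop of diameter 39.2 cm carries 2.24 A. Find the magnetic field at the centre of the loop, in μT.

B ≈ 7.18 μT

At the centre of a circular loop the Biot–Savart law gives B = μ₀I/(2R) (so R = 0.196 m).
B = (4π×10⁻⁷ × 2.24) / (2 × 0.196) = 7.18×10⁻⁶ T.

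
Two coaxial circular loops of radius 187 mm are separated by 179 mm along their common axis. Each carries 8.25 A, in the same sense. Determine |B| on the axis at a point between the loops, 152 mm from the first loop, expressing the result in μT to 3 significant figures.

B ≈ 39.8 μT

Each loop contributes B = μ₀IR²/[2(R²+z²)^(3/2)] on the axis, with z measured from that loop.
Loop 1 (z = 0.152 m): B₁ = 1.30×10⁻⁵ T. Loop 2 (z = 0.027 m): B₂ = 2.69×10⁻⁵ T.
The fields add: B = B₁ + B₂ = 3.98×10⁻⁵ T.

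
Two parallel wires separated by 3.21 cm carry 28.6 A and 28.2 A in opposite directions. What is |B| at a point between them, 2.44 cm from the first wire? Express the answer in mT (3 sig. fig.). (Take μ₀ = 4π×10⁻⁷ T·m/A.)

Each long wire gives B = μ₀I/(2πd). Distances are d₁ = 0.0244 m and d₂ = 0.0077 m.
B₁ = 2.34×10⁻⁴ T, B₂ = 7.32×10⁻⁴ T.
Between antiparallel currents both contributions point the same way, so they add. B = B₁ + B₂ = 2.34×10⁻⁴ + 7.32×10⁻⁴ = 9.67×10⁻⁴ T.

B ≈ 0.967 mT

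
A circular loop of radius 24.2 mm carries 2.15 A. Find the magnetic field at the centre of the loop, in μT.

At the centre of a circular loop the Biot–Savart law gives B = μ₀I/(2R).
B = (4π×10⁻⁷ × 2.15) / (2 × 0.0242) = 5.58×10⁻⁵ T.

B ≈ 55.8 μT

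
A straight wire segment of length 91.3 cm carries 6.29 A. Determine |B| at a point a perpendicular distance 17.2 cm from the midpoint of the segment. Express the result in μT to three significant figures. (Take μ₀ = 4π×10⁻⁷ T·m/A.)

For a finite straight segment, B = (μ₀I/4πd)(sinθ₁ + sinθ₂), where θ₁, θ₂ are the angles from the perpendicular to each end.
The perpendicular from the point meets the wire at its midpoint, so each end is L/2 = 0.4565 m away along the wire.
sinθ₁ = 0.4565/√(0.4565²+0.172²) = 0.9358; sinθ₂ = 0.4565/√(0.4565²+0.172²) = 0.9358.
B = (4π×10⁻⁷ × 6.29) / (4π × 0.172) × (0.9358 + 0.9358) = 6.84×10⁻⁶ T.

B ≈ 6.84 μT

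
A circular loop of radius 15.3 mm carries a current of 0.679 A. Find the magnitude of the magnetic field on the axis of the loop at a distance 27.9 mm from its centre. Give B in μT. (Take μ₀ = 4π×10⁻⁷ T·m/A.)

B ≈ 3.10 μT

On the axis of a circular loop, B = μ₀IR² / [2(R²+z²)^(3/2)].
R² + z² = (0.0153)² + (0.0279)² = 0.001012 m², and (R²+z²)^(3/2) = 3.22×10⁻⁵ m³.
B = (4π×10⁻⁷ × 0.679 × 0.0002341) / (2 × 3.22×10⁻⁵) = 3.10×10⁻⁶ T.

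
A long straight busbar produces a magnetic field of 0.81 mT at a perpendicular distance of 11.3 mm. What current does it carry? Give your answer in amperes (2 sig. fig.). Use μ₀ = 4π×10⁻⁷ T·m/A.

For a long straight wire B = μ₀I/(2πd), so I = 2πdB/μ₀.
I = 2π × 0.0113 × 8.10×10⁻⁴ / (4π×10⁻⁷) = 45.8 A.

I ≈ 46 A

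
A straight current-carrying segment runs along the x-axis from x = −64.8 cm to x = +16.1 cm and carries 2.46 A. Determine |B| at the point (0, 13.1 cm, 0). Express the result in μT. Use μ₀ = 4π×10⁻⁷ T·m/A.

B ≈ 3.30 μT

For a finite straight segment, B = (μ₀I/4πd)(sinθ₁ + sinθ₂), where θ₁, θ₂ are the angles from the perpendicular to each end.
The perpendicular distance is d = 0.131 m; the end-offsets along the wire are a = 0.648 m and b = 0.161 m.
sinθ₁ = 0.648/√(0.648²+0.131²) = 0.9802; sinθ₂ = 0.161/√(0.161²+0.131²) = 0.7757.
B = (4π×10⁻⁷ × 2.46) / (4π × 0.131) × (0.9802 + 0.7757) = 3.30×10⁻⁶ T.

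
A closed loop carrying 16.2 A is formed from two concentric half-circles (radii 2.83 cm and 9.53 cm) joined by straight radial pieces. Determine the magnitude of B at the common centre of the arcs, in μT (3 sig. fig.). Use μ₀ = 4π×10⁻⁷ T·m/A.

B ≈ 126 μT

The radial connectors point toward the centre, so dl × r̂ = 0 and they contribute nothing.
Each semicircle gives μ₀I/(4R): inner arc 1.80×10⁻⁴ T, outer arc 5.34×10⁻⁵ T.
The two arcs carry current in opposite angular senses, so their fields oppose: B = |1.80×10⁻⁴ − 5.34×10⁻⁵| = 1.26×10⁻⁴ T.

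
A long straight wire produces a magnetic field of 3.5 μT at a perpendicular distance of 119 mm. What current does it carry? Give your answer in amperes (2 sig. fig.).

For a long straight wire B = μ₀I/(2πd), so I = 2πdB/μ₀.
I = 2π × 0.119 × 3.50×10⁻⁶ / (4π×10⁻⁷) = 2.08 A.

I ≈ 2.1 A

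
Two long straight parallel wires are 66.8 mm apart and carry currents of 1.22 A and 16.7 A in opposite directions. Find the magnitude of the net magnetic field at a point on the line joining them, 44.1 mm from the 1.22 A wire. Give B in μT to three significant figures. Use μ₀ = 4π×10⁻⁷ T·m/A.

B ≈ 153 μT

Each long wire gives B = μ₀I/(2πd). Distances are d₁ = 0.0441 m and d₂ = 0.0227 m.
B₁ = 5.53×10⁻⁶ T, B₂ = 1.47×10⁻⁴ T.
Between antiparallel currents both contributions point the same way, so they add. B = B₁ + B₂ = 5.53×10⁻⁶ + 1.47×10⁻⁴ = 1.53×10⁻⁴ T.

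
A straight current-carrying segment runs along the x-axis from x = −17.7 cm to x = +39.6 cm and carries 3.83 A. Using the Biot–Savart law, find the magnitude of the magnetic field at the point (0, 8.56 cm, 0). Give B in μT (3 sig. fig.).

For a finite straight segment, B = (μ₀I/4πd)(sinθ₁ + sinθ₂), where θ₁, θ₂ are the angles from the perpendicular to each end.
The perpendicular distance is d = 0.0856 m; the end-offsets along the wire are a = 0.177 m and b = 0.396 m.
sinθ₁ = 0.177/√(0.177²+0.0856²) = 0.9002; sinθ₂ = 0.396/√(0.396²+0.0856²) = 0.9774.
B = (4π×10⁻⁷ × 3.83) / (4π × 0.0856) × (0.9002 + 0.9774) = 8.40×10⁻⁶ T.

B ≈ 8.40 μT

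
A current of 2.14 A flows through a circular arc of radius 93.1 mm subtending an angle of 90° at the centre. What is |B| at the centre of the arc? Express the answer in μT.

The Biot–Savart field of a circular arc at its centre is B = μ₀Iφ/(4πR), with φ = 1.571 rad.
B = (4π×10⁻⁷ × 2.14 × 1.571) / (4π × 0.0931) = 3.61×10⁻⁶ T.

B ≈ 3.61 μT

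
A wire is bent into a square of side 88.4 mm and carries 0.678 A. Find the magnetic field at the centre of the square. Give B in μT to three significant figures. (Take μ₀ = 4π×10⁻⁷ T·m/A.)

B ≈ 8.68 μT

Each side is a finite straight segment at perpendicular distance d = a/(2 tan(π/4)) = 0.0442 m from the centre, with end-angles ±π/4.
One side contributes B₁ = (μ₀I/4πd)·2 sin(π/4) = 2.17×10⁻⁶ T.
All 4 sides add in the same direction: B = 4 × 2.17×10⁻⁶ = 8.68×10⁻⁶ T.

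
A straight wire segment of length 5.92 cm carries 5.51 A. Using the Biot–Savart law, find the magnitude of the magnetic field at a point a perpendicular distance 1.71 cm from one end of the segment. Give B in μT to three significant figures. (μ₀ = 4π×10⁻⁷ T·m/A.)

For a finite straight segment, B = (μ₀I/4πd)(sinθ₁ + sinθ₂), where θ₁, θ₂ are the angles from the perpendicular to each end.
The perpendicular foot is at one end, so the two end-offsets along the wire are 0 and L = 0.0592 m.
sinθ₁ = 0/√(0²+0.0171²) = 0.0000; sinθ₂ = 0.0592/√(0.0592²+0.0171²) = 0.9607.
B = (4π×10⁻⁷ × 5.51) / (4π × 0.0171) × (0.0000 + 0.9607) = 3.10×10⁻⁵ T.

B ≈ 31.0 μT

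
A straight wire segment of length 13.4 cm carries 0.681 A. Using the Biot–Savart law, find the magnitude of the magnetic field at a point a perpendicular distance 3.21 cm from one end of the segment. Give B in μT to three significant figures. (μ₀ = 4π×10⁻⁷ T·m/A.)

B ≈ 2.06 μT

For a finite straight segment, B = (μ₀I/4πd)(sinθ₁ + sinθ₂), where θ₁, θ₂ are the angles from the perpendicular to each end.
The perpendicular foot is at one end, so the two end-offsets along the wire are 0 and L = 0.134 m.
sinθ₁ = 0/√(0²+0.0321²) = 0.0000; sinθ₂ = 0.134/√(0.134²+0.0321²) = 0.9725.
B = (4π×10⁻⁷ × 0.681) / (4π × 0.0321) × (0.0000 + 0.9725) = 2.06×10⁻⁶ T.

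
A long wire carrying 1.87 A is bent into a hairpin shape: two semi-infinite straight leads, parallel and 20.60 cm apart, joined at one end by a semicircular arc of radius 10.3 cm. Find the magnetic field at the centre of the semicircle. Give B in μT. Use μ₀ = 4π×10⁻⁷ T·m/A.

B ≈ 9.33 μT

The semicircular arc contributes B_arc = μ₀I·π/(4πR) = μ₀I/(4R) = 5.70×10⁻⁶ T.
Each semi-infinite lead is at perpendicular distance R = 0.103 m from the centre, with the perpendicular foot at its near end, so it contributes μ₀I/(4πR); both point the same way, together 3.63×10⁻⁶ T.
Arc and leads all point the same direction: B = 5.70×10⁻⁶ + 3.63×10⁻⁶ = 9.33×10⁻⁶ T.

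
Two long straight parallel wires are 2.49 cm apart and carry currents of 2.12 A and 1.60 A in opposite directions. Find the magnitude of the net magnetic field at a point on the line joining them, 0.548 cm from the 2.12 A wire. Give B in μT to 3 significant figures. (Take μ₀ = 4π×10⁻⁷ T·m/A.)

Each long wire gives B = μ₀I/(2πd). Distances are d₁ = 0.00548 m and d₂ = 0.01942 m.
B₁ = 7.74×10⁻⁵ T, B₂ = 1.65×10⁻⁵ T.
Between antiparallel currents both contributions point the same way, so they add. B = B₁ + B₂ = 7.74×10⁻⁵ + 1.65×10⁻⁵ = 9.39×10⁻⁵ T.

B ≈ 93.9 μT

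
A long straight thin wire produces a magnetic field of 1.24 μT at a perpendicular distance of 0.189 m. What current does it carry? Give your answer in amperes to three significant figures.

For a long straight wire B = μ₀I/(2πd), so I = 2πdB/μ₀.
I = 2π × 0.189 × 1.24×10⁻⁶ / (4π×10⁻⁷) = 1.17 A.

I ≈ 1.17 A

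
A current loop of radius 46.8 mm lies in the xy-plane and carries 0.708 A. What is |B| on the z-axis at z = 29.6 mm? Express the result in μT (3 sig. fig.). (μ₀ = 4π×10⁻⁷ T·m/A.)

B ≈ 5.74 μT

On the axis of a circular loop, B = μ₀IR² / [2(R²+z²)^(3/2)].
R² + z² = (0.0468)² + (0.0296)² = 0.003066 m², and (R²+z²)^(3/2) = 1.70×10⁻⁴ m³.
B = (4π×10⁻⁷ × 0.708 × 0.00219) / (2 × 1.70×10⁻⁴) = 5.74×10⁻⁶ T.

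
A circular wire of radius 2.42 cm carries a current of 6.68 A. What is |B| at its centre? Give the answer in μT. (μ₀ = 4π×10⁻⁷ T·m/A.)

At the centre of a circular loop the Biot–Savart law gives B = μ₀I/(2R).
B = (4π×10⁻⁷ × 6.68) / (2 × 0.0242) = 1.73×10⁻⁴ T.

B ≈ 173 μT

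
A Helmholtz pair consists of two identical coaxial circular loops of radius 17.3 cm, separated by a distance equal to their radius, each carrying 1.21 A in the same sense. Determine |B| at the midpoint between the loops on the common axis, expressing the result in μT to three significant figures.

Each loop contributes B = μ₀IR²/[2(R²+z²)^(3/2)] on the axis, with z measured from that loop.
Loop 1 (z = 0.0865 m): B₁ = 3.14×10⁻⁶ T. Loop 2 (z = 0.0865 m): B₂ = 3.14×10⁻⁶ T.
The fields add: B = B₁ + B₂ = 6.29×10⁻⁶ T.

B ≈ 6.29 μT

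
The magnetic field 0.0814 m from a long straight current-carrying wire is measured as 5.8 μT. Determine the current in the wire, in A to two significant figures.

I ≈ 2.4 A

For a long straight wire B = μ₀I/(2πd), so I = 2πdB/μ₀.
I = 2π × 0.0814 × 5.80×10⁻⁶ / (4π×10⁻⁷) = 2.36 A.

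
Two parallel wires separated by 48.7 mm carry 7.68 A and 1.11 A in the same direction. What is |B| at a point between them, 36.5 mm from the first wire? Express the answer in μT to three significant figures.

B ≈ 23.9 μT

Each long wire gives B = μ₀I/(2πd). Distances are d₁ = 0.0365 m and d₂ = 0.0122 m.
B₁ = 4.21×10⁻⁵ T, B₂ = 1.82×10⁻⁵ T.
Between parallel currents the two contributions point in opposite directions, so they subtract. B = |B₁ − B₂| = |4.21×10⁻⁵ − 1.82×10⁻⁵| = 2.39×10⁻⁵ T.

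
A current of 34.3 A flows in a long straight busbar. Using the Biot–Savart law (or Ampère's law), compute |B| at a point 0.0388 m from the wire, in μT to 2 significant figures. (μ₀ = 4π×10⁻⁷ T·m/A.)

B ≈ 180 μT

For an infinitely long straight wire, B = μ₀I/(2πd).
B = (4π×10⁻⁷ × 34.3) / (2π × 0.0388) = 1.77×10⁻⁴ T.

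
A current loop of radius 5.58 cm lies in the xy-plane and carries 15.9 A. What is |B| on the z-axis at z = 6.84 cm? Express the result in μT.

On the axis of a circular loop, B = μ₀IR² / [2(R²+z²)^(3/2)].
R² + z² = (0.0558)² + (0.0684)² = 0.007792 m², and (R²+z²)^(3/2) = 6.88×10⁻⁴ m³.
B = (4π×10⁻⁷ × 15.9 × 0.003114) / (2 × 6.88×10⁻⁴) = 4.52×10⁻⁵ T.

B ≈ 45.2 μT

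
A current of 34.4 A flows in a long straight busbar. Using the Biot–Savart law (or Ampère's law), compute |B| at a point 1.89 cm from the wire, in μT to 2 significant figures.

B ≈ 360 μT

For an infinitely long straight wire, B = μ₀I/(2πd).
B = (4π×10⁻⁷ × 34.4) / (2π × 0.0189) = 3.64×10⁻⁴ T.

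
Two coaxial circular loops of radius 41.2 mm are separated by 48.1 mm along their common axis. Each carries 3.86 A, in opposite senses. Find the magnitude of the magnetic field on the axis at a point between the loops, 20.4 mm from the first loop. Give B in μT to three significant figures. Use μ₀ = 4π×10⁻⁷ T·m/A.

B ≈ 8.72 μT

Each loop contributes B = μ₀IR²/[2(R²+z²)^(3/2)] on the axis, with z measured from that loop.
Loop 1 (z = 0.0204 m): B₁ = 4.24×10⁻⁵ T. Loop 2 (z = 0.0277 m): B₂ = 3.36×10⁻⁵ T.
The fields oppose: B = |B₁ − B₂| = 8.72×10⁻⁶ T.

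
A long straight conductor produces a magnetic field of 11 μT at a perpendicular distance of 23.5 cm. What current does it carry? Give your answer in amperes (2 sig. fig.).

For a long straight wire B = μ₀I/(2πd), so I = 2πdB/μ₀.
I = 2π × 0.235 × 1.10×10⁻⁵ / (4π×10⁻⁷) = 12.9 A.

I ≈ 13 A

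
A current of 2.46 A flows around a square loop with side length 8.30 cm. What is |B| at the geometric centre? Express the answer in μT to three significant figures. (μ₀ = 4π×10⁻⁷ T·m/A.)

B ≈ 33.5 μT

Each side is a finite straight segment at perpendicular distance d = a/(2 tan(π/4)) = 0.0415 m from the centre, with end-angles ±π/4.
One side contributes B₁ = (μ₀I/4πd)·2 sin(π/4) = 8.38×10⁻⁶ T.
All 4 sides add in the same direction: B = 4 × 8.38×10⁻⁶ = 3.35×10⁻⁵ T.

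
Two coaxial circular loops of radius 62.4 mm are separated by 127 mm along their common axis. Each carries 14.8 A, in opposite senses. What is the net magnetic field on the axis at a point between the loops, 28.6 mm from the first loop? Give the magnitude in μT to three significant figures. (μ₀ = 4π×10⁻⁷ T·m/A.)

Each loop contributes B = μ₀IR²/[2(R²+z²)^(3/2)] on the axis, with z measured from that loop.
Loop 1 (z = 0.0286 m): B₁ = 1.12×10⁻⁴ T. Loop 2 (z = 0.0984 m): B₂ = 2.29×10⁻⁵ T.
The fields oppose: B = |B₁ − B₂| = 8.91×10⁻⁵ T.

B ≈ 89.1 μT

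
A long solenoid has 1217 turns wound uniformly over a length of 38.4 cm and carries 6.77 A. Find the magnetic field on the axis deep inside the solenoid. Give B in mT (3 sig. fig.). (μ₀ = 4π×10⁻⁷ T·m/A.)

Inside a long solenoid, B = μ₀nI with n = 3169 turns/m.
B = 4π×10⁻⁷ × 3169 × 6.77 = 2.70×10⁻² T.

B ≈ 27.0 mT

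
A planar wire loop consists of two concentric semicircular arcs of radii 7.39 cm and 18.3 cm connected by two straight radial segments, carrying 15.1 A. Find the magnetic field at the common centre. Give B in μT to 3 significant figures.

The radial connectors point toward the centre, so dl × r̂ = 0 and they contribute nothing.
Each semicircle gives μ₀I/(4R): inner arc 6.42×10⁻⁵ T, outer arc 2.59×10⁻⁵ T.
The two arcs carry current in opposite angular senses, so their fields oppose: B = |6.42×10⁻⁵ − 2.59×10⁻⁵| = 3.83×10⁻⁵ T.

B ≈ 38.3 μT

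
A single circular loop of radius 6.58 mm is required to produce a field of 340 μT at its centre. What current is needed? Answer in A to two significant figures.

At the centre of a circular loop B = μ₀I/(2R), so I = 2RB/μ₀.
With R = 0.00658 m, I = 2 × 0.00658 × 3.40×10⁻⁴ / (4π×10⁻⁷) = 3.56 A.

I ≈ 3.6 A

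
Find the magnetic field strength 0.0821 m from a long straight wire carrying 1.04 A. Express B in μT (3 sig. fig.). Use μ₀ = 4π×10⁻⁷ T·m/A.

For an infinitely long straight wire, B = μ₀I/(2πd).
B = (4π×10⁻⁷ × 1.04) / (2π × 0.0821) = 2.53×10⁻⁶ T.

B ≈ 2.53 μT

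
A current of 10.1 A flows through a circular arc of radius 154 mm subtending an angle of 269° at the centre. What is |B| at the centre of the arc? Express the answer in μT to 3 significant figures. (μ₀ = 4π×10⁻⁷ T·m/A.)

The Biot–Savart field of a circular arc at its centre is B = μ₀Iφ/(4πR), with φ = 4.695 rad.
B = (4π×10⁻⁷ × 10.1 × 4.695) / (4π × 0.154) = 3.08×10⁻⁵ T.

B ≈ 30.8 μT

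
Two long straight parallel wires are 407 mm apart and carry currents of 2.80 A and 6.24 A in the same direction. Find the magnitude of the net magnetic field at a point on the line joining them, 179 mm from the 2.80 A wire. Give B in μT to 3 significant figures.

Each long wire gives B = μ₀I/(2πd). Distances are d₁ = 0.179 m and d₂ = 0.228 m.
B₁ = 3.13×10⁻⁶ T, B₂ = 5.47×10⁻⁶ T.
Between parallel currents the two contributions point in opposite directions, so they subtract. B = |B₁ − B₂| = |3.13×10⁻⁶ − 5.47×10⁻⁶| = 2.35×10⁻⁶ T.

B ≈ 2.35 μT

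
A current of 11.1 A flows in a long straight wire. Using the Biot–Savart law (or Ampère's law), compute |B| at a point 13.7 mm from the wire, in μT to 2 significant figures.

For an infinitely long straight wire, B = μ₀I/(2πd).
B = (4π×10⁻⁷ × 11.1) / (2π × 0.0137) = 1.62×10⁻⁴ T.

B ≈ 160 μT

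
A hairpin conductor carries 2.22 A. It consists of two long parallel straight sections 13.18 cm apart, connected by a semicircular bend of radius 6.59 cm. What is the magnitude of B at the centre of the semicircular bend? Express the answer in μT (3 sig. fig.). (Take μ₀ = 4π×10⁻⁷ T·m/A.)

B ≈ 17.3 μT

The semicircular arc contributes B_arc = μ₀I·π/(4πR) = μ₀I/(4R) = 1.06×10⁻⁵ T.
Each semi-infinite lead is at perpendicular distance R = 0.0659 m from the centre, with the perpendicular foot at its near end, so it contributes μ₀I/(4πR); both point the same way, together 6.74×10⁻⁶ T.
Arc and leads all point the same direction: B = 1.06×10⁻⁵ + 6.74×10⁻⁶ = 1.73×10⁻⁵ T.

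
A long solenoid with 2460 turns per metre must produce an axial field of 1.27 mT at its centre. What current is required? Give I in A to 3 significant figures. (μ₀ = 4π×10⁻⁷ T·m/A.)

Inside a long solenoid B = μ₀nI with n = 2460 m⁻¹, so I = B/(μ₀n).
I = 1.27×10⁻³ / (4π×10⁻⁷ × 2460) = 0.411 A.

I ≈ 0.411 A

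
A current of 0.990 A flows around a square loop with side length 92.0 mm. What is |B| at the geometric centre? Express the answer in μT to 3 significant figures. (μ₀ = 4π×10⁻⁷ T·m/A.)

B ≈ 12.2 μT

Each side is a finite straight segment at perpendicular distance d = a/(2 tan(π/4)) = 0.046 m from the centre, with end-angles ±π/4.
One side contributes B₁ = (μ₀I/4πd)·2 sin(π/4) = 3.04×10⁻⁶ T.
All 4 sides add in the same direction: B = 4 × 3.04×10⁻⁶ = 1.22×10⁻⁵ T.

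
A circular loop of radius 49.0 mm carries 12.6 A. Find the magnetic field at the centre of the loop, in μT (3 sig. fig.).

At the centre of a circular loop the Biot–Savart law gives B = μ₀I/(2R).
B = (4π×10⁻⁷ × 12.6) / (2 × 0.049) = 1.62×10⁻⁴ T.

B ≈ 162 μT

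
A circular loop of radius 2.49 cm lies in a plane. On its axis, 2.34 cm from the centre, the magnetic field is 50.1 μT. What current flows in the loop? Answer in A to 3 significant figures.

I ≈ 5.13 A

On the axis of a loop, B = μ₀IR²/[2(R²+z²)^(3/2)], so I = 2B(R²+z²)^(3/2)/(μ₀R²).
R² + z² = 0.00062 + 0.0005476 = 0.001168 m²; raised to 3/2 gives 3.99×10⁻⁵ m³.
I = 2 × 5.01×10⁻⁵ × 3.99×10⁻⁵ / (1.26×10⁻⁶ × 0.00062) = 5.13 A.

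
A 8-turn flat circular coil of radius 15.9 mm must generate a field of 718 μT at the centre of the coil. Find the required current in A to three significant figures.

For an N-turn coil, B = Nμ₀I/(2R) with R = 0.0159 m, so I = 2RB/(Nμ₀) = 2 × 0.0159 × 7.18×10⁻⁴ / (8 × 4π×10⁻⁷) = 2.27 A.

I ≈ 2.27 A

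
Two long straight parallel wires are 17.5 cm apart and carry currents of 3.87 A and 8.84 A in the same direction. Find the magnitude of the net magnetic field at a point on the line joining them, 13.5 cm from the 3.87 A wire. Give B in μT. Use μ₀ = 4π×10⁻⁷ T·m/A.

B ≈ 38.5 μT

Each long wire gives B = μ₀I/(2πd). Distances are d₁ = 0.135 m and d₂ = 0.04 m.
B₁ = 5.73×10⁻⁶ T, B₂ = 4.42×10⁻⁵ T.
Between parallel currents the two contributions point in opposite directions, so they subtract. B = |B₁ − B₂| = |5.73×10⁻⁶ − 4.42×10⁻⁵| = 3.85×10⁻⁵ T.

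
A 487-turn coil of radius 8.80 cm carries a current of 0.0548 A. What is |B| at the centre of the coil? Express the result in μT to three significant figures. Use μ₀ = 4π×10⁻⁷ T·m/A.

B ≈ 191 μT

For an N-turn flat coil, B = Nμ₀I/(2R) with R = 0.088 m.
B = 487 × 3.91×10⁻⁷ T = 1.91×10⁻⁴ T.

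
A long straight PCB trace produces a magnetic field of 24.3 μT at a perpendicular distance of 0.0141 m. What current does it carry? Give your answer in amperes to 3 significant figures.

For a long straight wire B = μ₀I/(2πd), so I = 2πdB/μ₀.
I = 2π × 0.0141 × 2.43×10⁻⁵ / (4π×10⁻⁷) = 1.71 A.

I ≈ 1.71 A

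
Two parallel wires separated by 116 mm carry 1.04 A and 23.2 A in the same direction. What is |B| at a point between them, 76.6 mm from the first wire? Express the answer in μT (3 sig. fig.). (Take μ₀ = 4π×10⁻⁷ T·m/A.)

B ≈ 115 μT

Each long wire gives B = μ₀I/(2πd). Distances are d₁ = 0.0766 m and d₂ = 0.0394 m.
B₁ = 2.72×10⁻⁶ T, B₂ = 1.18×10⁻⁴ T.
Between parallel currents the two contributions point in opposite directions, so they subtract. B = |B₁ − B₂| = |2.72×10⁻⁶ − 1.18×10⁻⁴| = 1.15×10⁻⁴ T.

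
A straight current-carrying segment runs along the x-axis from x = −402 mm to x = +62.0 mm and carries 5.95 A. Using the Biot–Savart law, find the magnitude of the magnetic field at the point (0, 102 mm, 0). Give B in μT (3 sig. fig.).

B ≈ 8.68 μT

For a finite straight segment, B = (μ₀I/4πd)(sinθ₁ + sinθ₂), where θ₁, θ₂ are the angles from the perpendicular to each end.
The perpendicular distance is d = 0.102 m; the end-offsets along the wire are a = 0.402 m and b = 0.062 m.
sinθ₁ = 0.402/√(0.402²+0.102²) = 0.9693; sinθ₂ = 0.062/√(0.062²+0.102²) = 0.5194.
B = (4π×10⁻⁷ × 5.95) / (4π × 0.102) × (0.9693 + 0.5194) = 8.68×10⁻⁶ T.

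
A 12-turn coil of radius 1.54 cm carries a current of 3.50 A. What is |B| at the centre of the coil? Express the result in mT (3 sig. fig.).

B ≈ 1.71 mT

For an N-turn flat coil, B = Nμ₀I/(2R) with R = 0.0154 m.
B = 12 × 1.43×10⁻⁴ T = 1.71×10⁻³ T.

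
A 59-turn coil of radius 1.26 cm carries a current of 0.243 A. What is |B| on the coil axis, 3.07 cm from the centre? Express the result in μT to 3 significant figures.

B ≈ 39.1 μT

For an N-turn flat coil, B = Nμ₀IR²/[2(R²+z²)^(3/2)] with R = 0.0126 m, z = 0.0307 m.
B = 59 × 6.63×10⁻⁷ T = 3.91×10⁻⁵ T.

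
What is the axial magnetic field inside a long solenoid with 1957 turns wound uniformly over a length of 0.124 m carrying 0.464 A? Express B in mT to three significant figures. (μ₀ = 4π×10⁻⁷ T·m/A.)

B ≈ 9.20 mT

Inside a long solenoid, B = μ₀nI with n = 1.578×10⁴ turns/m.
B = 4π×10⁻⁷ × 1.578×10⁴ × 0.464 = 9.20×10⁻³ T.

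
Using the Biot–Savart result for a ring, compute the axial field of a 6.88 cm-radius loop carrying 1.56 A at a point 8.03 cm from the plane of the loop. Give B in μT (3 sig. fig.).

B ≈ 3.92 μT

On the axis of a circular loop, B = μ₀IR² / [2(R²+z²)^(3/2)].
R² + z² = (0.0688)² + (0.0803)² = 0.01118 m², and (R²+z²)^(3/2) = 1.18×10⁻³ m³.
B = (4π×10⁻⁷ × 1.56 × 0.004733) / (2 × 1.18×10⁻³) = 3.92×10⁻⁶ T.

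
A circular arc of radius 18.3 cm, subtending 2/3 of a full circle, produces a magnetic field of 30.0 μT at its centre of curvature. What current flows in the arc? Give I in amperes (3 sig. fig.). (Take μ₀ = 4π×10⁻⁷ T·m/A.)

For a circular arc, B = μ₀Iφ/(4πR) with φ in radians; here φ = 4.189 rad.
So I = 4πRB/(μ₀φ) = 4π × 0.183 × 3.00×10⁻⁵ / (4π×10⁻⁷ × 4.189) = 13.1 A.

I ≈ 13.1 A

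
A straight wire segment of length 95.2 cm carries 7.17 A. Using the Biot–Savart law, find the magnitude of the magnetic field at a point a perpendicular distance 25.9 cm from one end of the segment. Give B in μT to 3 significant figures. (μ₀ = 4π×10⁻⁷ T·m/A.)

For a finite straight segment, B = (μ₀I/4πd)(sinθ₁ + sinθ₂), where θ₁, θ₂ are the angles from the perpendicular to each end.
The perpendicular foot is at one end, so the two end-offsets along the wire are 0 and L = 0.952 m.
sinθ₁ = 0/√(0²+0.259²) = 0.0000; sinθ₂ = 0.952/√(0.952²+0.259²) = 0.9649.
B = (4π×10⁻⁷ × 7.17) / (4π × 0.259) × (0.0000 + 0.9649) = 2.67×10⁻⁶ T.

B ≈ 2.67 μT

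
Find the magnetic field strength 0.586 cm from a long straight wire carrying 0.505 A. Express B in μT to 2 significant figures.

B ≈ 17 μT

For an infinitely long straight wire, B = μ₀I/(2πd).
B = (4π×10⁻⁷ × 0.505) / (2π × 0.00586) = 1.72×10⁻⁵ T.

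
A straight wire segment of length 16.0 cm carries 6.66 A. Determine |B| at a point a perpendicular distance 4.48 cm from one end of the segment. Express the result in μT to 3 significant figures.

B ≈ 14.3 μT

For a finite straight segment, B = (μ₀I/4πd)(sinθ₁ + sinθ₂), where θ₁, θ₂ are the angles from the perpendicular to each end.
The perpendicular foot is at one end, so the two end-offsets along the wire are 0 and L = 0.16 m.
sinθ₁ = 0/√(0²+0.0448²) = 0.0000; sinθ₂ = 0.16/√(0.16²+0.0448²) = 0.9630.
B = (4π×10⁻⁷ × 6.66) / (4π × 0.0448) × (0.0000 + 0.9630) = 1.43×10⁻⁵ T.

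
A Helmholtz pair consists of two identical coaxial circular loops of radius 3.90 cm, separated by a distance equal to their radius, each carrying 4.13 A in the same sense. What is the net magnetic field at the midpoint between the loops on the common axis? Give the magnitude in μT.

B ≈ 95.2 μT

Each loop contributes B = μ₀IR²/[2(R²+z²)^(3/2)] on the axis, with z measured from that loop.
Loop 1 (z = 0.0195 m): B₁ = 4.76×10⁻⁵ T. Loop 2 (z = 0.0195 m): B₂ = 4.76×10⁻⁵ T.
The fields add: B = B₁ + B₂ = 9.52×10⁻⁵ T.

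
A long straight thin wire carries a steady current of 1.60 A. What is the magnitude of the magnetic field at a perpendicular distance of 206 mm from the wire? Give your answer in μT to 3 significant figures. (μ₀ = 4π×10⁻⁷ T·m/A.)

B ≈ 1.55 μT

For an infinitely long straight wire, B = μ₀I/(2πd).
B = (4π×10⁻⁷ × 1.60) / (2π × 0.206) = 1.55×10⁻⁶ T.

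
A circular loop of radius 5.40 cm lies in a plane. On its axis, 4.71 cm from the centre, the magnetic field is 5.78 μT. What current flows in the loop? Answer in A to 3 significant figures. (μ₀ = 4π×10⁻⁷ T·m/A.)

I ≈ 1.16 A

On the axis of a loop, B = μ₀IR²/[2(R²+z²)^(3/2)], so I = 2B(R²+z²)^(3/2)/(μ₀R²).
R² + z² = 0.002916 + 0.002218 = 0.005134 m²; raised to 3/2 gives 3.68×10⁻⁴ m³.
I = 2 × 5.78×10⁻⁶ × 3.68×10⁻⁴ / (1.26×10⁻⁶ × 0.002916) = 1.16 A.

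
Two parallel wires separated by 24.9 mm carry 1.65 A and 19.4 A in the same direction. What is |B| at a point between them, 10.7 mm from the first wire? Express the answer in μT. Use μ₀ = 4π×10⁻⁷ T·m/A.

B ≈ 242 μT

Each long wire gives B = μ₀I/(2πd). Distances are d₁ = 0.0107 m and d₂ = 0.0142 m.
B₁ = 3.08×10⁻⁵ T, B₂ = 2.73×10⁻⁴ T.
Between parallel currents the two contributions point in opposite directions, so they subtract. B = |B₁ − B₂| = |3.08×10⁻⁵ − 2.73×10⁻⁴| = 2.42×10⁻⁴ T.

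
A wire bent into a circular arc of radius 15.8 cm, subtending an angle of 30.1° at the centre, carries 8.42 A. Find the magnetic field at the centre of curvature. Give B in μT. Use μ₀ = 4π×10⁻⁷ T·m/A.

The Biot–Savart field of a circular arc at its centre is B = μ₀Iφ/(4πR), with φ = 0.5253 rad.
B = (4π×10⁻⁷ × 8.42 × 0.5253) / (4π × 0.158) = 2.80×10⁻⁶ T.

B ≈ 2.80 μT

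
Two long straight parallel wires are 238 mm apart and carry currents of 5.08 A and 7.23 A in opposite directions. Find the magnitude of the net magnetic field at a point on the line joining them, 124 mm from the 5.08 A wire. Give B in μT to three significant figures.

B ≈ 20.9 μT

Each long wire gives B = μ₀I/(2πd). Distances are d₁ = 0.124 m and d₂ = 0.114 m.
B₁ = 8.19×10⁻⁶ T, B₂ = 1.27×10⁻⁵ T.
Between antiparallel currents both contributions point the same way, so they add. B = B₁ + B₂ = 8.19×10⁻⁶ + 1.27×10⁻⁵ = 2.09×10⁻⁵ T.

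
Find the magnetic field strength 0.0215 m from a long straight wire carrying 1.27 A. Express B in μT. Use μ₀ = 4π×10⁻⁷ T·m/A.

B ≈ 11.8 μT

For an infinitely long straight wire, B = μ₀I/(2πd).
B = (4π×10⁻⁷ × 1.27) / (2π × 0.0215) = 1.18×10⁻⁵ T.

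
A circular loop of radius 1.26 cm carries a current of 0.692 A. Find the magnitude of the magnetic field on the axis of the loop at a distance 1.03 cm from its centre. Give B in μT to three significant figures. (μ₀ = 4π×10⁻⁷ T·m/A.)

On the axis of a circular loop, B = μ₀IR² / [2(R²+z²)^(3/2)].
R² + z² = (0.0126)² + (0.0103)² = 0.0002649 m², and (R²+z²)^(3/2) = 4.31×10⁻⁶ m³.
B = (4π×10⁻⁷ × 0.692 × 0.0001588) / (2 × 4.31×10⁻⁶) = 1.60×10⁻⁵ T.

B ≈ 16.0 μT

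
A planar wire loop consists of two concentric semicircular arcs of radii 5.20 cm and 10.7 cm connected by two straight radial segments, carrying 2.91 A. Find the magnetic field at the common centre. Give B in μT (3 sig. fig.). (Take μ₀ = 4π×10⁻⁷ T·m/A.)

The radial connectors point toward the centre, so dl × r̂ = 0 and they contribute nothing.
Each semicircle gives μ₀I/(4R): inner arc 1.76×10⁻⁵ T, outer arc 8.54×10⁻⁶ T.
The two arcs carry current in opposite angular senses, so their fields oppose: B = |1.76×10⁻⁵ − 8.54×10⁻⁶| = 9.04×10⁻⁶ T.

B ≈ 9.04 μT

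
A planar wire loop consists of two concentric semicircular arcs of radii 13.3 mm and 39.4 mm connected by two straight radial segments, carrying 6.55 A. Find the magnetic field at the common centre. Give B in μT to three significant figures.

The radial connectors point toward the centre, so dl × r̂ = 0 and they contribute nothing.
Each semicircle gives μ₀I/(4R): inner arc 1.55×10⁻⁴ T, outer arc 5.22×10⁻⁵ T.
The two arcs carry current in opposite angular senses, so their fields oppose: B = |1.55×10⁻⁴ − 5.22×10⁻⁵| = 1.02×10⁻⁴ T.

B ≈ 102 μT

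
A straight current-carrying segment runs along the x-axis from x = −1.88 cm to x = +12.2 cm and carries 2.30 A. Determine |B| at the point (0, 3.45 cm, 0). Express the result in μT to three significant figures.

B ≈ 9.61 μT

For a finite straight segment, B = (μ₀I/4πd)(sinθ₁ + sinθ₂), where θ₁, θ₂ are the angles from the perpendicular to each end.
The perpendicular distance is d = 0.0345 m; the end-offsets along the wire are a = 0.0188 m and b = 0.122 m.
sinθ₁ = 0.0188/√(0.0188²+0.0345²) = 0.4785; sinθ₂ = 0.122/√(0.122²+0.0345²) = 0.9623.
B = (4π×10⁻⁷ × 2.30) / (4π × 0.0345) × (0.4785 + 0.9623) = 9.61×10⁻⁶ T.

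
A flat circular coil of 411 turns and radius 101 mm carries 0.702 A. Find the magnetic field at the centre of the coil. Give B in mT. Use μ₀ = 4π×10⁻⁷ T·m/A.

For an N-turn flat coil, B = Nμ₀I/(2R) with R = 0.101 m.
B = 411 × 4.37×10⁻⁶ T = 1.79×10⁻³ T.

B ≈ 1.79 mT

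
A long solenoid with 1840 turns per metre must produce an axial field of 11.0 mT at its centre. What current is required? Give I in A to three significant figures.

I ≈ 4.76 A

Inside a long solenoid B = μ₀nI with n = 1840 m⁻¹, so I = B/(μ₀n).
I = 1.10×10⁻² / (4π×10⁻⁷ × 1840) = 4.76 A.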